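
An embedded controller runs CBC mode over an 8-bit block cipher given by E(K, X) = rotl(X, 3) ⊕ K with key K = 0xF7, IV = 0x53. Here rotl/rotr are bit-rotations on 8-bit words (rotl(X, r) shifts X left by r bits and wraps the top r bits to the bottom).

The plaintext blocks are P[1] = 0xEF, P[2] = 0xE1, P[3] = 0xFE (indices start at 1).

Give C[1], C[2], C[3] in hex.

C[1] = 0x12, C[2] = 0x68, C[3] = 0x43

CBC encryption: C_i = E(K, P_i ⊕ C_{i−1}), with C_{0} = IV.
C[1]: P[1] ⊕ 0x53 = 0xBC; E(K, 0xBC) = 0x12.
C[2]: P[2] ⊕ 0x12 = 0xF3; E(K, 0xF3) = 0x68.
C[3]: P[3] ⊕ 0x68 = 0x96; E(K, 0x96) = 0x43.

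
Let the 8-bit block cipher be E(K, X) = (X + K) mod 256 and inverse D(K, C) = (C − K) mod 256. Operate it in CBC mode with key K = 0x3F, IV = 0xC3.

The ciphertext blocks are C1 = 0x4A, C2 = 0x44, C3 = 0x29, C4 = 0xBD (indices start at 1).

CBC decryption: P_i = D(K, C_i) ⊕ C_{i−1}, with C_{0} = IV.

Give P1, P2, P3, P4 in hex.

P1: D(K, 0x4A) = 0x0B; 0x0B ⊕ 0xC3 = 0xC8.
P2: D(K, 0x44) = 0x05; 0x05 ⊕ 0x4A = 0x4F.
P3: D(K, 0x29) = 0xEA; 0xEA ⊕ 0x44 = 0xAE.
P4: D(K, 0xBD) = 0x7E; 0x7E ⊕ 0x29 = 0x57.

P1 = 0xC8, P2 = 0x4F, P3 = 0xAE, P4 = 0x57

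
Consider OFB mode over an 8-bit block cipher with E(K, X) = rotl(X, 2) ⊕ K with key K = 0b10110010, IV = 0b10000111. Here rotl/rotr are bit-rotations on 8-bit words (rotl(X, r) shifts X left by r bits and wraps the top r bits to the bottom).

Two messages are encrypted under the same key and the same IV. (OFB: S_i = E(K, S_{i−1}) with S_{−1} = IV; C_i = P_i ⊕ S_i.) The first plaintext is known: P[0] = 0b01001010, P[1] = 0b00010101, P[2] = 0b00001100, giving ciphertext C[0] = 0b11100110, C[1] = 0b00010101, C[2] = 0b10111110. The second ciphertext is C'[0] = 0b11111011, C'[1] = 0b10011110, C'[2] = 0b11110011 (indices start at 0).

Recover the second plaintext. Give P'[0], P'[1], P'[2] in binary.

P'[0] = 0b01010111, P'[1] = 0b10011110, P'[2] = 0b01000001

In OFB with a reused IV, both messages share the same keystream S_i, so C_i ⊕ C'_i = P_i ⊕ P'_i and thus P'_i = P_i ⊕ C_i ⊕ C'_i.
P'[0]: 0b01001010 ⊕ 0b11100110 ⊕ 0b11111011 = 0b01010111.
P'[1]: 0b00010101 ⊕ 0b00010101 ⊕ 0b10011110 = 0b10011110.
P'[2]: 0b00001100 ⊕ 0b10111110 ⊕ 0b11110011 = 0b01000001.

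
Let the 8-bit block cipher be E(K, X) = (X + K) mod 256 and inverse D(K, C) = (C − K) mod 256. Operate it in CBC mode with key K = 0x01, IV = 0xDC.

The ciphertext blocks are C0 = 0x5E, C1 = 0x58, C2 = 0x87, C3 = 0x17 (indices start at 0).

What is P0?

CBC decryption: P_i = D(K, C_i) ⊕ C_{i−1}, with C_{−1} = IV.
P0: D(K, 0x5E) = 0x5D; 0x5D ⊕ 0xDC = 0x81.

P0 = 0x81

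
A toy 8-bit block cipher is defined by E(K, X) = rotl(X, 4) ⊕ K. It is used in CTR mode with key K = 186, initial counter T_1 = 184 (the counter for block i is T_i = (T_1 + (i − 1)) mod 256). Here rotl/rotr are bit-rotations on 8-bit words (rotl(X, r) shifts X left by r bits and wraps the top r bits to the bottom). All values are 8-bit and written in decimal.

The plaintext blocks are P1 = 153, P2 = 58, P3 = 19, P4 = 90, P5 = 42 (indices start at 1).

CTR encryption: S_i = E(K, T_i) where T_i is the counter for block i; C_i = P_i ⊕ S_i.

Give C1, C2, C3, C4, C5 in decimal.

C1: T = 184, S = E(K, T) = 49; 153 ⊕ 49 = 168.
C2: T = 185, S = E(K, T) = 33; 58 ⊕ 33 = 27.
C3: T = 186, S = E(K, T) = 17; 19 ⊕ 17 = 2.
C4: T = 187, S = E(K, T) = 1; 90 ⊕ 1 = 91.
C5: T = 188, S = E(K, T) = 113; 42 ⊕ 113 = 91.

C1 = 168, C2 = 27, C3 = 2, C4 = 91, C5 = 91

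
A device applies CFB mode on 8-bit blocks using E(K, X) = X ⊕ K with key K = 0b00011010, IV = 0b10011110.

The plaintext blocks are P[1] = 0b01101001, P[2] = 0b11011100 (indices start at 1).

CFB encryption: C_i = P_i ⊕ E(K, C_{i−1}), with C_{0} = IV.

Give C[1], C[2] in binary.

C[1] = 0b11101101, C[2] = 0b00101011

C[1]: E(K, 0b10011110) = 0b10000100; 0b01101001 ⊕ 0b10000100 = 0b11101101.
C[2]: E(K, 0b11101101) = 0b11110111; 0b11011100 ⊕ 0b11110111 = 0b00101011.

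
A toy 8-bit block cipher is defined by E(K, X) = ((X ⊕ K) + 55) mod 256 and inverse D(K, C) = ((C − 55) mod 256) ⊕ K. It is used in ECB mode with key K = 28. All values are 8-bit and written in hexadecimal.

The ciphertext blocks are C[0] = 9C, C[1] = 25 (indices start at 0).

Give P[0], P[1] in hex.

ECB decryption: P_i = D(K, C_i).
P[0]: D(K, 9C) = 6F.
P[1]: D(K, 25) = F8.

P[0] = 6F, P[1] = F8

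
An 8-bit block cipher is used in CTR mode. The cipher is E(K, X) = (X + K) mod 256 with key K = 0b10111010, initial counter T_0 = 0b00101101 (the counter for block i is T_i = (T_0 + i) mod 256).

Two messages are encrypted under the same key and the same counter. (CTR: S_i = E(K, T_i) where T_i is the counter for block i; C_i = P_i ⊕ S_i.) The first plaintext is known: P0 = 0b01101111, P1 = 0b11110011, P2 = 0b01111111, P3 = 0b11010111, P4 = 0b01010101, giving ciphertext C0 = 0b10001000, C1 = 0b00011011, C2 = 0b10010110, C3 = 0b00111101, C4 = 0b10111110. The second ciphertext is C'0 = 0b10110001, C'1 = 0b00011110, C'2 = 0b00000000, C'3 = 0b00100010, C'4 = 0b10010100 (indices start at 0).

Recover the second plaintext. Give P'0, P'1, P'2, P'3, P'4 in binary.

P'0 = 0b01010110, P'1 = 0b11110110, P'2 = 0b11101001, P'3 = 0b11001000, P'4 = 0b01111111

In CTR with a reused counter, both messages share the same keystream S_i, so C_i ⊕ C'_i = P_i ⊕ P'_i and thus P'_i = P_i ⊕ C_i ⊕ C'_i.
P'0: 0b01101111 ⊕ 0b10001000 ⊕ 0b10110001 = 0b01010110.
P'1: 0b11110011 ⊕ 0b00011011 ⊕ 0b00011110 = 0b11110110.
P'2: 0b01111111 ⊕ 0b10010110 ⊕ 0b00000000 = 0b11101001.
P'3: 0b11010111 ⊕ 0b00111101 ⊕ 0b00100010 = 0b11001000.
P'4: 0b01010101 ⊕ 0b10111110 ⊕ 0b10010100 = 0b01111111.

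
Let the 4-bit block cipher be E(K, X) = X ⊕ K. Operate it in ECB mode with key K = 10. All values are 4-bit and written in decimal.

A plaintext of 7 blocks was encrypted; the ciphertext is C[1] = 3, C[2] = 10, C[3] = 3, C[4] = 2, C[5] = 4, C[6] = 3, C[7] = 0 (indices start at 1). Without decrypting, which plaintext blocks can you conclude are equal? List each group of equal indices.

P[1] = P[3] = P[6]

ECB encrypts each block independently with the same key, so equal ciphertext blocks imply equal plaintext blocks.
C[1] = C[3] = C[6] = 3, so P[1] = P[3] = P[6].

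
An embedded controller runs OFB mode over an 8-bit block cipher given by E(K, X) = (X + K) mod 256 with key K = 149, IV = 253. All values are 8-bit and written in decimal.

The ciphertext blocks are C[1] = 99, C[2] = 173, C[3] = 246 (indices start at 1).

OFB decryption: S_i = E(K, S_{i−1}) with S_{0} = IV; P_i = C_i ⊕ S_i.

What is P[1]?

P[1]: S = E(K, 253) = 146; 99 ⊕ 146 = 241.

P[1] = 241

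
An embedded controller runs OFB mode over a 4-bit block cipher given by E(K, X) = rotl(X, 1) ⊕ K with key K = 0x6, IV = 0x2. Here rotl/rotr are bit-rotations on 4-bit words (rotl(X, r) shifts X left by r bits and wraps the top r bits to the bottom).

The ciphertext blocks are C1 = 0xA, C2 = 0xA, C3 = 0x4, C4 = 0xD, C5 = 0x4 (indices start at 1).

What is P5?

P5 = 0x6

OFB decryption: S_i = E(K, S_{i−1}) with S_{0} = IV; P_i = C_i ⊕ S_i.
P1: S = E(K, 0x2) = 0x2; 0xA ⊕ 0x2 = 0x8.
P2: S = E(K, 0x2) = 0x2; 0xA ⊕ 0x2 = 0x8.
P3: S = E(K, 0x2) = 0x2; 0x4 ⊕ 0x2 = 0x6.
P4: S = E(K, 0x2) = 0x2; 0xD ⊕ 0x2 = 0xF.
P5: S = E(K, 0x2) = 0x2; 0x4 ⊕ 0x2 = 0x6.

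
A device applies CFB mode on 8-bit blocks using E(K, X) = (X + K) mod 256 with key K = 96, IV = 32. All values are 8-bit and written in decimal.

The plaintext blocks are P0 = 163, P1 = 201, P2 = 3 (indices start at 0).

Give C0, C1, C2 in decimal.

C0 = 35, C1 = 74, C2 = 169

CFB encryption: C_i = P_i ⊕ E(K, C_{i−1}), with C_{−1} = IV.
C0: E(K, 32) = 128; 163 ⊕ 128 = 35.
C1: E(K, 35) = 131; 201 ⊕ 131 = 74.
C2: E(K, 74) = 170; 3 ⊕ 170 = 169.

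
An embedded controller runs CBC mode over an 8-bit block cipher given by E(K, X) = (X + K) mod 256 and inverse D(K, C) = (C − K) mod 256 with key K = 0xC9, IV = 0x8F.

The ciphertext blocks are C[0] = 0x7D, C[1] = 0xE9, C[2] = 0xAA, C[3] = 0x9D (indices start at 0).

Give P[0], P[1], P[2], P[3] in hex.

P[0] = 0x3B, P[1] = 0x5D, P[2] = 0x08, P[3] = 0x7E

CBC decryption: P_i = D(K, C_i) ⊕ C_{i−1}, with C_{−1} = IV.
P[0]: D(K, 0x7D) = 0xB4; 0xB4 ⊕ 0x8F = 0x3B.
P[1]: D(K, 0xE9) = 0x20; 0x20 ⊕ 0x7D = 0x5D.
P[2]: D(K, 0xAA) = 0xE1; 0xE1 ⊕ 0xE9 = 0x08.
P[3]: D(K, 0x9D) = 0xD4; 0xD4 ⊕ 0xAA = 0x7E.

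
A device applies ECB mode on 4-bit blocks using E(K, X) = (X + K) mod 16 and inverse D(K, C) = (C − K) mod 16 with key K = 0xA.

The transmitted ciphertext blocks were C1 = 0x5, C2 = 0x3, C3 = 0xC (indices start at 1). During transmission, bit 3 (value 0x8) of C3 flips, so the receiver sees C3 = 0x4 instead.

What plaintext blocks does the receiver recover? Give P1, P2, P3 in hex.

ECB decryption: P_i = D(K, C_i).
Only C3 changed, to 0x4. In ECB, a change in C_i affects only P_i. Decrypting the received ciphertext:
P1: D(K, 0x5) = 0xB.
P2: D(K, 0x3) = 0x9.
P3: D(K, 0x4) = 0xA.
Blocks that differ from the original plaintext: P3.

P1 = 0xB, P2 = 0x9, P3 = 0xA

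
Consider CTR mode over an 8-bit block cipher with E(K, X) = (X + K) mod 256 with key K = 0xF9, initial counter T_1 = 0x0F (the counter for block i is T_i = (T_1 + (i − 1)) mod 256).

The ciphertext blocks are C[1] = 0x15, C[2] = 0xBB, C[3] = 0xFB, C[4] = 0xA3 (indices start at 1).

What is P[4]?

CTR decryption: S_i = E(K, T_i) where T_i is the counter for block i; P_i = C_i ⊕ S_i.
P[4]: T = 0x12, S = E(K, T) = 0x0B; 0xA3 ⊕ 0x0B = 0xA8.

P[4] = 0xA8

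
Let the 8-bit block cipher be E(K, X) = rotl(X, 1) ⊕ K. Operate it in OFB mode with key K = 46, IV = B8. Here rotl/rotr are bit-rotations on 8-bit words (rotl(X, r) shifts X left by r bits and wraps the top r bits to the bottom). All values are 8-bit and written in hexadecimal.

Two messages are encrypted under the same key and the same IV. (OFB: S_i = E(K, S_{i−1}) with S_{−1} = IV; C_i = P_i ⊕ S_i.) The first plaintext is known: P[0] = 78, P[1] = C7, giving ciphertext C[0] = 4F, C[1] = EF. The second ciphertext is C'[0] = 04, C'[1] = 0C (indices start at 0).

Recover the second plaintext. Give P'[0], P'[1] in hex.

P'[0] = 33, P'[1] = 24

In OFB with a reused IV, both messages share the same keystream S_i, so C_i ⊕ C'_i = P_i ⊕ P'_i and thus P'_i = P_i ⊕ C_i ⊕ C'_i.
P'[0]: 78 ⊕ 4F ⊕ 04 = 33.
P'[1]: C7 ⊕ EF ⊕ 0C = 24.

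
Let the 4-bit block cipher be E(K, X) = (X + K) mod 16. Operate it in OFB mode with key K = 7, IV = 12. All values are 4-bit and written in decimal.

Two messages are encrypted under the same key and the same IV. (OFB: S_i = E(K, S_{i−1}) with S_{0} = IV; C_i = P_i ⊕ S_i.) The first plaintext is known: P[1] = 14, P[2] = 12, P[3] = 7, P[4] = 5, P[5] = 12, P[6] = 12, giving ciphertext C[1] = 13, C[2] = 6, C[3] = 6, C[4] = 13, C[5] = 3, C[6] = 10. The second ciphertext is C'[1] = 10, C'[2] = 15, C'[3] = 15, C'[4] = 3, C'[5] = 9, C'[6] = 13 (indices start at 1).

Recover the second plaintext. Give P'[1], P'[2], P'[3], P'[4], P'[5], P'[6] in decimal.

In OFB with a reused IV, both messages share the same keystream S_i, so C_i ⊕ C'_i = P_i ⊕ P'_i and thus P'_i = P_i ⊕ C_i ⊕ C'_i.
P'[1]: 14 ⊕ 13 ⊕ 10 = 9.
P'[2]: 12 ⊕ 6 ⊕ 15 = 5.
P'[3]: 7 ⊕ 6 ⊕ 15 = 14.
P'[4]: 5 ⊕ 13 ⊕ 3 = 11.
P'[5]: 12 ⊕ 3 ⊕ 9 = 6.
P'[6]: 12 ⊕ 10 ⊕ 13 = 11.

P'[1] = 9, P'[2] = 5, P'[3] = 14, P'[4] = 11, P'[5] = 6, P'[6] = 11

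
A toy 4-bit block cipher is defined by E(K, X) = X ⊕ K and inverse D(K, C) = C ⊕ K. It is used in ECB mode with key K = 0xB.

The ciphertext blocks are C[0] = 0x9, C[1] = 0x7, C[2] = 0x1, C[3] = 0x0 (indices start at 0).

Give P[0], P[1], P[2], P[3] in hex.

P[0] = 0x2, P[1] = 0xC, P[2] = 0xA, P[3] = 0xB

ECB decryption: P_i = D(K, C_i).
P[0]: D(K, 0x9) = 0x2.
P[1]: D(K, 0x7) = 0xC.
P[2]: D(K, 0x1) = 0xA.
P[3]: D(K, 0x0) = 0xB.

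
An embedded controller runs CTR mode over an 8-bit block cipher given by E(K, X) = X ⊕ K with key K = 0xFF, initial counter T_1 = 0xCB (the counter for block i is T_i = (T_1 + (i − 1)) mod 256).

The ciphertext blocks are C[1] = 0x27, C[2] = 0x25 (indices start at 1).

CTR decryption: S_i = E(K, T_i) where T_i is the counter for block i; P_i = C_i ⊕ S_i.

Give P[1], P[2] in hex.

P[1]: T = 0xCB, S = E(K, T) = 0x34; 0x27 ⊕ 0x34 = 0x13.
P[2]: T = 0xCC, S = E(K, T) = 0x33; 0x25 ⊕ 0x33 = 0x16.

P[1] = 0x13, P[2] = 0x16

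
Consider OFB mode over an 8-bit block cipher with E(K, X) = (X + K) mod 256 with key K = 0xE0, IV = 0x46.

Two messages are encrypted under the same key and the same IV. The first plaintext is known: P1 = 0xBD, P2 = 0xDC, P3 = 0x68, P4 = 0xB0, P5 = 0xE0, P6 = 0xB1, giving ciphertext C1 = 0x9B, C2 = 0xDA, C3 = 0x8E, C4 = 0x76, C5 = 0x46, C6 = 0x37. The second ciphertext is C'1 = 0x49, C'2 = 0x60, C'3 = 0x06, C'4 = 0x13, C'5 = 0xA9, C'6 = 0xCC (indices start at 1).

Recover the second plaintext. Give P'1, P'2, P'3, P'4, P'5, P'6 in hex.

In OFB with a reused IV, both messages share the same keystream S_i, so C_i ⊕ C'_i = P_i ⊕ P'_i and thus P'_i = P_i ⊕ C_i ⊕ C'_i.
P'1: 0xBD ⊕ 0x9B ⊕ 0x49 = 0x6F.
P'2: 0xDC ⊕ 0xDA ⊕ 0x60 = 0x66.
P'3: 0x68 ⊕ 0x8E ⊕ 0x06 = 0xE0.
P'4: 0xB0 ⊕ 0x76 ⊕ 0x13 = 0xD5.
P'5: 0xE0 ⊕ 0x46 ⊕ 0xA9 = 0x0F.
P'6: 0xB1 ⊕ 0x37 ⊕ 0xCC = 0x4A.

P'1 = 0x6F, P'2 = 0x66, P'3 = 0xE0, P'4 = 0xD5, P'5 = 0x0F, P'6 = 0x4A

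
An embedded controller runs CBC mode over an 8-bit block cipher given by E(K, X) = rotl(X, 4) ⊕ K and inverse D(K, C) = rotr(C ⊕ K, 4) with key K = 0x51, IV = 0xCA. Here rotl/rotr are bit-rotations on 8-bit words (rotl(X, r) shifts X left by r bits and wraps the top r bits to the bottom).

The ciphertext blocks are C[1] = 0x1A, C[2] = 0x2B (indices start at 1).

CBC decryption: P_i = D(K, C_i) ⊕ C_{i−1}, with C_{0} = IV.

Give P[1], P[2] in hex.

P[1] = 0x7E, P[2] = 0xBD

P[1]: D(K, 0x1A) = 0xB4; 0xB4 ⊕ 0xCA = 0x7E.
P[2]: D(K, 0x2B) = 0xA7; 0xA7 ⊕ 0x1A = 0xBD.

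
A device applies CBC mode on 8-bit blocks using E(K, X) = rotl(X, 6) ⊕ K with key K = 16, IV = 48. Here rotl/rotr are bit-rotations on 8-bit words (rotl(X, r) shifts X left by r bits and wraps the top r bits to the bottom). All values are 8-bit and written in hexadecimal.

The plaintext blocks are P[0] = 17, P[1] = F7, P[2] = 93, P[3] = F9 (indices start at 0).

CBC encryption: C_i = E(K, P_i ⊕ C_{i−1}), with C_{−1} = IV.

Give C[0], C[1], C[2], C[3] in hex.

C[0]: P[0] ⊕ 48 = 5F; E(K, 5F) = C1.
C[1]: P[1] ⊕ C1 = 36; E(K, 36) = 9B.
C[2]: P[2] ⊕ 9B = 08; E(K, 08) = 14.
C[3]: P[3] ⊕ 14 = ED; E(K, ED) = 6D.

C[0] = C1, C[1] = 9B, C[2] = 14, C[3] = 6D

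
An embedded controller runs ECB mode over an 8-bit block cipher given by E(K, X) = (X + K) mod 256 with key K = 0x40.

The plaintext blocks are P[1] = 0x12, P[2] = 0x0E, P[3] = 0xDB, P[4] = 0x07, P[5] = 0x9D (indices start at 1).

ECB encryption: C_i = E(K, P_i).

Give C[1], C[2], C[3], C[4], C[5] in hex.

C[1]: E(K, 0x12) = 0x52.
C[2]: E(K, 0x0E) = 0x4E.
C[3]: E(K, 0xDB) = 0x1B.
C[4]: E(K, 0x07) = 0x47.
C[5]: E(K, 0x9D) = 0xDD.

C[1] = 0x52, C[2] = 0x4E, C[3] = 0x1B, C[4] = 0x47, C[5] = 0xDD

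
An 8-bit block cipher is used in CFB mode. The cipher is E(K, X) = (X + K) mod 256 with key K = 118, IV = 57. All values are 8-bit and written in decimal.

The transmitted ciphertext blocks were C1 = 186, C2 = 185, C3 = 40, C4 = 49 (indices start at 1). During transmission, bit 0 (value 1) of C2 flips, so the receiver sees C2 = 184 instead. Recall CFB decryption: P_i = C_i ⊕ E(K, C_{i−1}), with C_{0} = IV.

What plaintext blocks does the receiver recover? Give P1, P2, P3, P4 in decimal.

Only C2 changed, to 184. In CFB, a change in C_i flips the same bit in P_i and garbles P_{i+1}. Decrypting the received ciphertext:
P1: E(K, 57) = 175; 186 ⊕ 175 = 21.
P2: E(K, 186) = 48; 184 ⊕ 48 = 136.
P3: E(K, 184) = 46; 40 ⊕ 46 = 6.
P4: E(K, 40) = 158; 49 ⊕ 158 = 175.
Blocks that differ from the original plaintext: P2, P3.

P1 = 21, P2 = 136, P3 = 6, P4 = 175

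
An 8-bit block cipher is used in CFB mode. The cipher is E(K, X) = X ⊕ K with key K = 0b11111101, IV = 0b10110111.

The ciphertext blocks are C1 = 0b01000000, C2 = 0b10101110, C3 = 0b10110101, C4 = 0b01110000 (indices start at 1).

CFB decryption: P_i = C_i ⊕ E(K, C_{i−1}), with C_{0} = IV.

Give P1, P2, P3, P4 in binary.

P1: E(K, 0b10110111) = 0b01001010; 0b01000000 ⊕ 0b01001010 = 0b00001010.
P2: E(K, 0b01000000) = 0b10111101; 0b10101110 ⊕ 0b10111101 = 0b00010011.
P3: E(K, 0b10101110) = 0b01010011; 0b10110101 ⊕ 0b01010011 = 0b11100110.
P4: E(K, 0b10110101) = 0b01001000; 0b01110000 ⊕ 0b01001000 = 0b00111000.

P1 = 0b00001010, P2 = 0b00010011, P3 = 0b11100110, P4 = 0b00111000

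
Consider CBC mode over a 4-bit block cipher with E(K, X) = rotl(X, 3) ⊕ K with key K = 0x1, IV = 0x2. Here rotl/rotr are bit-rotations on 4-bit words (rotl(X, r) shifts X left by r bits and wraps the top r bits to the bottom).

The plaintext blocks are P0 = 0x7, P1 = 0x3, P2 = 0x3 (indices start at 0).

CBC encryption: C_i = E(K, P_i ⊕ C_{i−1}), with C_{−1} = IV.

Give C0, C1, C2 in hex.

C0 = 0xB, C1 = 0x5, C2 = 0x2

C0: P0 ⊕ 0x2 = 0x5; E(K, 0x5) = 0xB.
C1: P1 ⊕ 0xB = 0x8; E(K, 0x8) = 0x5.
C2: P2 ⊕ 0x5 = 0x6; E(K, 0x6) = 0x2.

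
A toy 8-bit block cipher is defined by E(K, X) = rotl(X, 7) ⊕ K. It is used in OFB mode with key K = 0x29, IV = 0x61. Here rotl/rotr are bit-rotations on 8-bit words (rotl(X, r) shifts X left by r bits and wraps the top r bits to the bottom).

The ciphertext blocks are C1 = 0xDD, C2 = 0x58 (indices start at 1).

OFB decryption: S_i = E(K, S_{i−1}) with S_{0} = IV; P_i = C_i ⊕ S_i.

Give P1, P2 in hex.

P1 = 0x44, P2 = 0xBD

P1: S = E(K, 0x61) = 0x99; 0xDD ⊕ 0x99 = 0x44.
P2: S = E(K, 0x99) = 0xE5; 0x58 ⊕ 0xE5 = 0xBD.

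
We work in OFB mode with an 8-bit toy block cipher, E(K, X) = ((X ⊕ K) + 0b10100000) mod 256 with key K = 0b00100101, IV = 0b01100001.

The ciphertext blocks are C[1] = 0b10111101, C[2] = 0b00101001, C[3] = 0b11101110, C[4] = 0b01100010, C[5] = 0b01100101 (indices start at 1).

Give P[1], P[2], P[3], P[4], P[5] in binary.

OFB decryption: S_i = E(K, S_{i−1}) with S_{0} = IV; P_i = C_i ⊕ S_i.
P[1]: S = E(K, 0b01100001) = 0b11100100; 0b10111101 ⊕ 0b11100100 = 0b01011001.
P[2]: S = E(K, 0b11100100) = 0b01100001; 0b00101001 ⊕ 0b01100001 = 0b01001000.
P[3]: S = E(K, 0b01100001) = 0b11100100; 0b11101110 ⊕ 0b11100100 = 0b00001010.
P[4]: S = E(K, 0b11100100) = 0b01100001; 0b01100010 ⊕ 0b01100001 = 0b00000011.
P[5]: S = E(K, 0b01100001) = 0b11100100; 0b01100101 ⊕ 0b11100100 = 0b10000001.

P[1] = 0b01011001, P[2] = 0b01001000, P[3] = 0b00001010, P[4] = 0b00000011, P[5] = 0b10000001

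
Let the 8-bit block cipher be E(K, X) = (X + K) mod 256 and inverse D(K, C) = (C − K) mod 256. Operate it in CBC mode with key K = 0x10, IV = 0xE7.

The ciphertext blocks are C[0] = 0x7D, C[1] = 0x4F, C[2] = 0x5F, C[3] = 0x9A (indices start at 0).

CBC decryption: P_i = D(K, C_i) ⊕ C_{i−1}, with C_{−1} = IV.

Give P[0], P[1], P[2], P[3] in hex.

P[0] = 0x8A, P[1] = 0x42, P[2] = 0x00, P[3] = 0xD5

P[0]: D(K, 0x7D) = 0x6D; 0x6D ⊕ 0xE7 = 0x8A.
P[1]: D(K, 0x4F) = 0x3F; 0x3F ⊕ 0x7D = 0x42.
P[2]: D(K, 0x5F) = 0x4F; 0x4F ⊕ 0x4F = 0x00.
P[3]: D(K, 0x9A) = 0x8A; 0x8A ⊕ 0x5F = 0xD5.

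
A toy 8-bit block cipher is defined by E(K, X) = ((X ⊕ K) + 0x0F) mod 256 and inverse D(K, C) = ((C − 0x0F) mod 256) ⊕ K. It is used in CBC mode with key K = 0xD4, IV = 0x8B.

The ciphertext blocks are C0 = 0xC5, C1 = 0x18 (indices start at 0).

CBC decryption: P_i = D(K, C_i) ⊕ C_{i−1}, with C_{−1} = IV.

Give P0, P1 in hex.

P0 = 0xE9, P1 = 0x18

P0: D(K, 0xC5) = 0x62; 0x62 ⊕ 0x8B = 0xE9.
P1: D(K, 0x18) = 0xDD; 0xDD ⊕ 0xC5 = 0x18.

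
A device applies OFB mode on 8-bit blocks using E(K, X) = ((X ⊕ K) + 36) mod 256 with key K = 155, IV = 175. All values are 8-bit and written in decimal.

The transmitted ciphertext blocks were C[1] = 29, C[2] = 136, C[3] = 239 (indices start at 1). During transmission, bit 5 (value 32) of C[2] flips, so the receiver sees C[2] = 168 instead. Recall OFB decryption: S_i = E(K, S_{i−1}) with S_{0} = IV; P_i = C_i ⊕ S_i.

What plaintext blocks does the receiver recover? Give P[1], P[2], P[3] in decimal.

P[1] = 69, P[2] = 79, P[3] = 79

Only C[2] changed, to 168. In OFB, a change in C_i flips the same bit in P_i only; the keystream is unaffected. Decrypting the received ciphertext:
P[1]: S = E(K, 175) = 88; 29 ⊕ 88 = 69.
P[2]: S = E(K, 88) = 231; 168 ⊕ 231 = 79.
P[3]: S = E(K, 231) = 160; 239 ⊕ 160 = 79.
Blocks that differ from the original plaintext: P[2].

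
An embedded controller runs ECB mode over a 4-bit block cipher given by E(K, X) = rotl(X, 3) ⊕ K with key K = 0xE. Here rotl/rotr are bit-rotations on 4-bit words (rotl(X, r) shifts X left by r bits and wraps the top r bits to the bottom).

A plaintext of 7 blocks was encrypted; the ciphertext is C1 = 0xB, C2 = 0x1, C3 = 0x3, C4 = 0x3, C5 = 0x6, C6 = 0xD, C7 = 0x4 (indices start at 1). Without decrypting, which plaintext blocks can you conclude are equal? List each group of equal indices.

P3 = P4

ECB encrypts each block independently with the same key, so equal ciphertext blocks imply equal plaintext blocks.
C3 = C4 = 0x3, so P3 = P4.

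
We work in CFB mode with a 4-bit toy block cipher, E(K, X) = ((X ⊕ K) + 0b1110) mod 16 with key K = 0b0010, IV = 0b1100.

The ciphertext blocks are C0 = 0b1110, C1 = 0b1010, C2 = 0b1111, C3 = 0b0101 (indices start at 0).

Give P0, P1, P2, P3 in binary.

CFB decryption: P_i = C_i ⊕ E(K, C_{i−1}), with C_{−1} = IV.
P0: E(K, 0b1100) = 0b1100; 0b1110 ⊕ 0b1100 = 0b0010.
P1: E(K, 0b1110) = 0b1010; 0b1010 ⊕ 0b1010 = 0b0000.
P2: E(K, 0b1010) = 0b0110; 0b1111 ⊕ 0b0110 = 0b1001.
P3: E(K, 0b1111) = 0b1011; 0b0101 ⊕ 0b1011 = 0b1110.

P0 = 0b0010, P1 = 0b0000, P2 = 0b1001, P3 = 0b1110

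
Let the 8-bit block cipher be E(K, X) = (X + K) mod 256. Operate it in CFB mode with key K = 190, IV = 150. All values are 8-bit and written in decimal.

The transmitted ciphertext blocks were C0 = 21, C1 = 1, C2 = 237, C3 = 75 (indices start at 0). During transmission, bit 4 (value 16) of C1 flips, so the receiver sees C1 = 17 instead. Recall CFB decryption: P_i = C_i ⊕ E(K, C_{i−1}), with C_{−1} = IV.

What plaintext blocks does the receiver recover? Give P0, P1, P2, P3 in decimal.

P0 = 65, P1 = 194, P2 = 34, P3 = 224

Only C1 changed, to 17. In CFB, a change in C_i flips the same bit in P_i and garbles P_{i+1}. Decrypting the received ciphertext:
P0: E(K, 150) = 84; 21 ⊕ 84 = 65.
P1: E(K, 21) = 211; 17 ⊕ 211 = 194.
P2: E(K, 17) = 207; 237 ⊕ 207 = 34.
P3: E(K, 237) = 171; 75 ⊕ 171 = 224.
Blocks that differ from the original plaintext: P1, P2.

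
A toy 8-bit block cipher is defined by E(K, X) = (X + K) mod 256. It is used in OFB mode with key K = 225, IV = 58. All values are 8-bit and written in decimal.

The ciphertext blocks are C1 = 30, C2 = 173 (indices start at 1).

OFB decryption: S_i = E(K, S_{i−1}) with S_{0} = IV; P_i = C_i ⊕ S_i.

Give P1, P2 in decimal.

P1: S = E(K, 58) = 27; 30 ⊕ 27 = 5.
P2: S = E(K, 27) = 252; 173 ⊕ 252 = 81.

P1 = 5, P2 = 81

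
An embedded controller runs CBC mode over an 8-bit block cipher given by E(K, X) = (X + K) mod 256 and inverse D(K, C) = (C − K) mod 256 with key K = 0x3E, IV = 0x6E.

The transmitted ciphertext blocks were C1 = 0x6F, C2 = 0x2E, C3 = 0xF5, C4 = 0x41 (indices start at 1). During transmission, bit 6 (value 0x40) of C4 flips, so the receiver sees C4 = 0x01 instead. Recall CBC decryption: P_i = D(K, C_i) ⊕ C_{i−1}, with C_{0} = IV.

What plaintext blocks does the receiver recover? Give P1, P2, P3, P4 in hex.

P1 = 0x5F, P2 = 0x9F, P3 = 0x99, P4 = 0x36

Only C4 changed, to 0x01. In CBC, a change in C_i garbles P_i and flips the same bit in P_{i+1}. Decrypting the received ciphertext:
P1: D(K, 0x6F) = 0x31; 0x31 ⊕ 0x6E = 0x5F.
P2: D(K, 0x2E) = 0xF0; 0xF0 ⊕ 0x6F = 0x9F.
P3: D(K, 0xF5) = 0xB7; 0xB7 ⊕ 0x2E = 0x99.
P4: D(K, 0x01) = 0xC3; 0xC3 ⊕ 0xF5 = 0x36.
Blocks that differ from the original plaintext: P4.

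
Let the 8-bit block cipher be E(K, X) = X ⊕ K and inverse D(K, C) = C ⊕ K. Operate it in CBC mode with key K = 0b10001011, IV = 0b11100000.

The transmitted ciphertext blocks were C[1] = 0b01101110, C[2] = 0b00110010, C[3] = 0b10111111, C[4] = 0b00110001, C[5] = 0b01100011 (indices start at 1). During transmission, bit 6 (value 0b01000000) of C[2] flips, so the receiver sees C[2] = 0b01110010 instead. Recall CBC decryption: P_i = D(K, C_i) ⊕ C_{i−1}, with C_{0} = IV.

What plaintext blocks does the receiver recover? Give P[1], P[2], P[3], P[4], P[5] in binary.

P[1] = 0b00000101, P[2] = 0b10010111, P[3] = 0b01000110, P[4] = 0b00000101, P[5] = 0b11011001

Only C[2] changed, to 0b01110010. In CBC, a change in C_i garbles P_i and flips the same bit in P_{i+1}. Decrypting the received ciphertext:
P[1]: D(K, 0b01101110) = 0b11100101; 0b11100101 ⊕ 0b11100000 = 0b00000101.
P[2]: D(K, 0b01110010) = 0b11111001; 0b11111001 ⊕ 0b01101110 = 0b10010111.
P[3]: D(K, 0b10111111) = 0b00110100; 0b00110100 ⊕ 0b01110010 = 0b01000110.
P[4]: D(K, 0b00110001) = 0b10111010; 0b10111010 ⊕ 0b10111111 = 0b00000101.
P[5]: D(K, 0b01100011) = 0b11101000; 0b11101000 ⊕ 0b00110001 = 0b11011001.
Blocks that differ from the original plaintext: P[2], P[3].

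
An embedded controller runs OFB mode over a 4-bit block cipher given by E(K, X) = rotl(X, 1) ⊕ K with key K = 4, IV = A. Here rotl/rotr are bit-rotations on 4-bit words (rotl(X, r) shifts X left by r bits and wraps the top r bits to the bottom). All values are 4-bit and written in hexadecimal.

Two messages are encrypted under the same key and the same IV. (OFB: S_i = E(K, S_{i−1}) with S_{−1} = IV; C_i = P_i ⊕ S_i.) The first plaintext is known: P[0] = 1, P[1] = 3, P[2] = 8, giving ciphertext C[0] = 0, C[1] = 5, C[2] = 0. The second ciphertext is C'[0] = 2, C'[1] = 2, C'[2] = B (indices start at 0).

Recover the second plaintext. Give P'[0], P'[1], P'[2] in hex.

In OFB with a reused IV, both messages share the same keystream S_i, so C_i ⊕ C'_i = P_i ⊕ P'_i and thus P'_i = P_i ⊕ C_i ⊕ C'_i.
P'[0]: 1 ⊕ 0 ⊕ 2 = 3.
P'[1]: 3 ⊕ 5 ⊕ 2 = 4.
P'[2]: 8 ⊕ 0 ⊕ B = 3.

P'[0] = 3, P'[1] = 4, P'[2] = 3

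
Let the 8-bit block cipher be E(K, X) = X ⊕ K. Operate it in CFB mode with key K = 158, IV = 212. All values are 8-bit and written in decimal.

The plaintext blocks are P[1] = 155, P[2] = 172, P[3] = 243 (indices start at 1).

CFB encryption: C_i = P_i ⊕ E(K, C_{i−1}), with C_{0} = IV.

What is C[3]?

C[1]: E(K, 212) = 74; 155 ⊕ 74 = 209.
C[2]: E(K, 209) = 79; 172 ⊕ 79 = 227.
C[3]: E(K, 227) = 125; 243 ⊕ 125 = 142.

C[3] = 142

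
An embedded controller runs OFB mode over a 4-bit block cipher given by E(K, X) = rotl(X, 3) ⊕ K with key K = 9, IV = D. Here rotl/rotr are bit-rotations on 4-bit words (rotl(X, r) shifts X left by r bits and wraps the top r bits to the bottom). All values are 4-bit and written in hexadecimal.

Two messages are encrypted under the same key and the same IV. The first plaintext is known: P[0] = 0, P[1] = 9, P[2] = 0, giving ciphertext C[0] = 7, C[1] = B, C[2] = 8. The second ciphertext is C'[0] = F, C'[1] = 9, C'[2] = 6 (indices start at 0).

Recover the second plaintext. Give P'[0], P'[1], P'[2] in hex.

In OFB with a reused IV, both messages share the same keystream S_i, so C_i ⊕ C'_i = P_i ⊕ P'_i and thus P'_i = P_i ⊕ C_i ⊕ C'_i.
P'[0]: 0 ⊕ 7 ⊕ F = 8.
P'[1]: 9 ⊕ B ⊕ 9 = B.
P'[2]: 0 ⊕ 8 ⊕ 6 = E.

P'[0] = 8, P'[1] = B, P'[2] = E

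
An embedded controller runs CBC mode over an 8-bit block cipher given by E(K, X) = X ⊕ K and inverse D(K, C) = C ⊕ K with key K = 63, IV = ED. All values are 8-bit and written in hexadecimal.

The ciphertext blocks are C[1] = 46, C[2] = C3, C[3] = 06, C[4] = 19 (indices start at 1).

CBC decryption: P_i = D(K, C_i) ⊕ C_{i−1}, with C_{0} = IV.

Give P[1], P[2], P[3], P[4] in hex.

P[1]: D(K, 46) = 25; 25 ⊕ ED = C8.
P[2]: D(K, C3) = A0; A0 ⊕ 46 = E6.
P[3]: D(K, 06) = 65; 65 ⊕ C3 = A6.
P[4]: D(K, 19) = 7A; 7A ⊕ 06 = 7C.

P[1] = C8, P[2] = E6, P[3] = A6, P[4] = 7C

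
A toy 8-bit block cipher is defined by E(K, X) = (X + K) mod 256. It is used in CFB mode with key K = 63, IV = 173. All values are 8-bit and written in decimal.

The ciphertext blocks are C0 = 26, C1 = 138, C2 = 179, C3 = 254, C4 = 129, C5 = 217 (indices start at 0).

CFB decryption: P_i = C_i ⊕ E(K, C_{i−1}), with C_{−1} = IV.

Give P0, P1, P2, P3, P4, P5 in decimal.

P0: E(K, 173) = 236; 26 ⊕ 236 = 246.
P1: E(K, 26) = 89; 138 ⊕ 89 = 211.
P2: E(K, 138) = 201; 179 ⊕ 201 = 122.
P3: E(K, 179) = 242; 254 ⊕ 242 = 12.
P4: E(K, 254) = 61; 129 ⊕ 61 = 188.
P5: E(K, 129) = 192; 217 ⊕ 192 = 25.

P0 = 246, P1 = 211, P2 = 122, P3 = 12, P4 = 188, P5 = 25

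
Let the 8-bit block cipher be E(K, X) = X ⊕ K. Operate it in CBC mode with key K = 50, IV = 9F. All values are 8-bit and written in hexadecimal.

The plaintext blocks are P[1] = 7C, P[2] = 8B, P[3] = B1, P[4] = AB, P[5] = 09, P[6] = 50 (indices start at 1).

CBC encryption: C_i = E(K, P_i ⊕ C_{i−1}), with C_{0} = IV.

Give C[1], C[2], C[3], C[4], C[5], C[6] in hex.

C[1] = B3, C[2] = 68, C[3] = 89, C[4] = 72, C[5] = 2B, C[6] = 2B

C[1]: P[1] ⊕ 9F = E3; E(K, E3) = B3.
C[2]: P[2] ⊕ B3 = 38; E(K, 38) = 68.
C[3]: P[3] ⊕ 68 = D9; E(K, D9) = 89.
C[4]: P[4] ⊕ 89 = 22; E(K, 22) = 72.
C[5]: P[5] ⊕ 72 = 7B; E(K, 7B) = 2B.
C[6]: P[6] ⊕ 2B = 7B; E(K, 7B) = 2B.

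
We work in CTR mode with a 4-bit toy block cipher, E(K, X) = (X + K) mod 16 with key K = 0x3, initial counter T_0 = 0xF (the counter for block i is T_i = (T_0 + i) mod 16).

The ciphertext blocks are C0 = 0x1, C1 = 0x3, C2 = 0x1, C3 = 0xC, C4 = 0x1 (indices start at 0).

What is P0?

P0 = 0x3

CTR decryption: S_i = E(K, T_i) where T_i is the counter for block i; P_i = C_i ⊕ S_i.
P0: T = 0xF, S = E(K, T) = 0x2; 0x1 ⊕ 0x2 = 0x3.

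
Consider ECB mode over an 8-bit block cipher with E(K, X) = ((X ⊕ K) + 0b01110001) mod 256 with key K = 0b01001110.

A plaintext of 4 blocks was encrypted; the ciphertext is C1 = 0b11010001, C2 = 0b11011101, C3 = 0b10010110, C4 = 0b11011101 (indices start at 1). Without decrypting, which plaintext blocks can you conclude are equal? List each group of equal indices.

ECB encrypts each block independently with the same key, so equal ciphertext blocks imply equal plaintext blocks.
C2 = C4 = 0b11011101, so P2 = P4.

P2 = P4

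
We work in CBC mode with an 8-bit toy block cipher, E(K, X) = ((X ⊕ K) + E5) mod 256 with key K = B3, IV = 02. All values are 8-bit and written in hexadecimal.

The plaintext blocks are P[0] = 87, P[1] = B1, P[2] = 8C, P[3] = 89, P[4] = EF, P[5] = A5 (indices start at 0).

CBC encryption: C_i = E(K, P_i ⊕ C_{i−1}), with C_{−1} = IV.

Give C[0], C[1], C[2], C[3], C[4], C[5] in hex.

C[0] = 1B, C[1] = FE, C[2] = A6, C[3] = 81, C[4] = C2, C[5] = B9

C[0]: P[0] ⊕ 02 = 85; E(K, 85) = 1B.
C[1]: P[1] ⊕ 1B = AA; E(K, AA) = FE.
C[2]: P[2] ⊕ FE = 72; E(K, 72) = A6.
C[3]: P[3] ⊕ A6 = 2F; E(K, 2F) = 81.
C[4]: P[4] ⊕ 81 = 6E; E(K, 6E) = C2.
C[5]: P[5] ⊕ C2 = 67; E(K, 67) = B9.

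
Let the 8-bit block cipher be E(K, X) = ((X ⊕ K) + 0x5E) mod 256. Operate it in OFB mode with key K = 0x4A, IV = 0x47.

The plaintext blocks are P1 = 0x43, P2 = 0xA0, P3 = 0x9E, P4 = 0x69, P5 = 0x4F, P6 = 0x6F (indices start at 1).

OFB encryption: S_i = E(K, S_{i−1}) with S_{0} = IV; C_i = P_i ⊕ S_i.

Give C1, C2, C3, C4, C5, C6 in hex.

C1: S = E(K, 0x47) = 0x6B; 0x43 ⊕ 0x6B = 0x28.
C2: S = E(K, 0x6B) = 0x7F; 0xA0 ⊕ 0x7F = 0xDF.
C3: S = E(K, 0x7F) = 0x93; 0x9E ⊕ 0x93 = 0x0D.
C4: S = E(K, 0x93) = 0x37; 0x69 ⊕ 0x37 = 0x5E.
C5: S = E(K, 0x37) = 0xDB; 0x4F ⊕ 0xDB = 0x94.
C6: S = E(K, 0xDB) = 0xEF; 0x6F ⊕ 0xEF = 0x80.

C1 = 0x28, C2 = 0xDF, C3 = 0x0D, C4 = 0x5E, C5 = 0x94, C6 = 0x80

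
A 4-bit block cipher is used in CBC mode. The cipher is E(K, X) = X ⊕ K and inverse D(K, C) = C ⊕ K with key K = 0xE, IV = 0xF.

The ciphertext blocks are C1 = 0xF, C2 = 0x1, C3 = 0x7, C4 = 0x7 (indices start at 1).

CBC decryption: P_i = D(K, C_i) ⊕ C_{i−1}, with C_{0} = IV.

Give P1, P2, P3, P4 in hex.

P1: D(K, 0xF) = 0x1; 0x1 ⊕ 0xF = 0xE.
P2: D(K, 0x1) = 0xF; 0xF ⊕ 0xF = 0x0.
P3: D(K, 0x7) = 0x9; 0x9 ⊕ 0x1 = 0x8.
P4: D(K, 0x7) = 0x9; 0x9 ⊕ 0x7 = 0xE.

P1 = 0xE, P2 = 0x0, P3 = 0x8, P4 = 0xE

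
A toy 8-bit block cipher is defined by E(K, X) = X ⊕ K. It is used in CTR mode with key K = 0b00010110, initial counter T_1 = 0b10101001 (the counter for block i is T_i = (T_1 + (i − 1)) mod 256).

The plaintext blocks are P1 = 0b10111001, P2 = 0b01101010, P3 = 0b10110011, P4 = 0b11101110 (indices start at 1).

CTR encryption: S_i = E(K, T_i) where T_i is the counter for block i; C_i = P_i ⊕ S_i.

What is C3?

C3 = 0b00001110

C1: T = 0b10101001, S = E(K, T) = 0b10111111; 0b10111001 ⊕ 0b10111111 = 0b00000110.
C2: T = 0b10101010, S = E(K, T) = 0b10111100; 0b01101010 ⊕ 0b10111100 = 0b11010110.
C3: T = 0b10101011, S = E(K, T) = 0b10111101; 0b10110011 ⊕ 0b10111101 = 0b00001110.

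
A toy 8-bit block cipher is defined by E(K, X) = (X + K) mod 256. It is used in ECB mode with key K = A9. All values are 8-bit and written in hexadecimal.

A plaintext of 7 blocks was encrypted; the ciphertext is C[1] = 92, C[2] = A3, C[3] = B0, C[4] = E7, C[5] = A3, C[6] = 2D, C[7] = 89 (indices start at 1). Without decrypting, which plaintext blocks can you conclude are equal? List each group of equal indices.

ECB encrypts each block independently with the same key, so equal ciphertext blocks imply equal plaintext blocks.
C[2] = C[5] = A3, so P[2] = P[5].

P[2] = P[5]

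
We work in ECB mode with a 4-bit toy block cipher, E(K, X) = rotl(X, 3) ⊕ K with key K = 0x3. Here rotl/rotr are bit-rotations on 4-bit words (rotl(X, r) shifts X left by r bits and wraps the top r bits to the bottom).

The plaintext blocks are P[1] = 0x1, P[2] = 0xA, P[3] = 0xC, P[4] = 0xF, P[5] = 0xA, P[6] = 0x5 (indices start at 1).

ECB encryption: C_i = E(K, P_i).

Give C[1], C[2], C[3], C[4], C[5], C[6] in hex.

C[1]: E(K, 0x1) = 0xB.
C[2]: E(K, 0xA) = 0x6.
C[3]: E(K, 0xC) = 0x5.
C[4]: E(K, 0xF) = 0xC.
C[5]: E(K, 0xA) = 0x6.
C[6]: E(K, 0x5) = 0x9.

C[1] = 0xB, C[2] = 0x6, C[3] = 0x5, C[4] = 0xC, C[5] = 0x6, C[6] = 0x9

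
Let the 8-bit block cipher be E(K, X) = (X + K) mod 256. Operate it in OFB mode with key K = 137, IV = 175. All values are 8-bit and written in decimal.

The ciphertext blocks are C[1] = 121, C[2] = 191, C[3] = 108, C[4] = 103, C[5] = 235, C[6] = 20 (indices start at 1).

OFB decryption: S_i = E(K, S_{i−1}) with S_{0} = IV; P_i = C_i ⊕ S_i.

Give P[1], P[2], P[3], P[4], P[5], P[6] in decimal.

P[1]: S = E(K, 175) = 56; 121 ⊕ 56 = 65.
P[2]: S = E(K, 56) = 193; 191 ⊕ 193 = 126.
P[3]: S = E(K, 193) = 74; 108 ⊕ 74 = 38.
P[4]: S = E(K, 74) = 211; 103 ⊕ 211 = 180.
P[5]: S = E(K, 211) = 92; 235 ⊕ 92 = 183.
P[6]: S = E(K, 92) = 229; 20 ⊕ 229 = 241.

P[1] = 65, P[2] = 126, P[3] = 38, P[4] = 180, P[5] = 183, P[6] = 241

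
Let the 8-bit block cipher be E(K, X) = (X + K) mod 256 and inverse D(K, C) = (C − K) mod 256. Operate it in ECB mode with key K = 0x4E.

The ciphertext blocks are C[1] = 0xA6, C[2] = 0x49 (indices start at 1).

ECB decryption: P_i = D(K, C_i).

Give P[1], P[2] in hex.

P[1] = 0x58, P[2] = 0xFB

P[1]: D(K, 0xA6) = 0x58.
P[2]: D(K, 0x49) = 0xFB.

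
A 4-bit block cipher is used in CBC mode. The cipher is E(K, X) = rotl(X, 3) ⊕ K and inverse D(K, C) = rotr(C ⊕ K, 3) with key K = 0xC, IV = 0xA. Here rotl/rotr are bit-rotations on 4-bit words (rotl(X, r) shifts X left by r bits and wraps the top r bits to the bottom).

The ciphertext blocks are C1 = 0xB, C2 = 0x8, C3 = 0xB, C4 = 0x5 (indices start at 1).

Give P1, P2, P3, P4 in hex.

CBC decryption: P_i = D(K, C_i) ⊕ C_{i−1}, with C_{0} = IV.
P1: D(K, 0xB) = 0xE; 0xE ⊕ 0xA = 0x4.
P2: D(K, 0x8) = 0x8; 0x8 ⊕ 0xB = 0x3.
P3: D(K, 0xB) = 0xE; 0xE ⊕ 0x8 = 0x6.
P4: D(K, 0x5) = 0x3; 0x3 ⊕ 0xB = 0x8.

P1 = 0x4, P2 = 0x3, P3 = 0x6, P4 = 0x8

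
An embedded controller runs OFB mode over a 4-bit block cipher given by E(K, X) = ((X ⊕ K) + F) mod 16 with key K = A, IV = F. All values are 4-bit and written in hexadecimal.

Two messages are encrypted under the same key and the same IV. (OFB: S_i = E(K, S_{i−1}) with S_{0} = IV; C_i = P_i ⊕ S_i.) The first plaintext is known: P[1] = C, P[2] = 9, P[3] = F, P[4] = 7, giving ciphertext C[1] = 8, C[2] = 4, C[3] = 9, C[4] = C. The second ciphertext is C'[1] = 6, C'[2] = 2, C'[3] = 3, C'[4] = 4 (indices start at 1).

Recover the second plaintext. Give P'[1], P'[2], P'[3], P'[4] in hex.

P'[1] = 2, P'[2] = F, P'[3] = 5, P'[4] = F

In OFB with a reused IV, both messages share the same keystream S_i, so C_i ⊕ C'_i = P_i ⊕ P'_i and thus P'_i = P_i ⊕ C_i ⊕ C'_i.
P'[1]: C ⊕ 8 ⊕ 6 = 2.
P'[2]: 9 ⊕ 4 ⊕ 2 = F.
P'[3]: F ⊕ 9 ⊕ 3 = 5.
P'[4]: 7 ⊕ C ⊕ 4 = F.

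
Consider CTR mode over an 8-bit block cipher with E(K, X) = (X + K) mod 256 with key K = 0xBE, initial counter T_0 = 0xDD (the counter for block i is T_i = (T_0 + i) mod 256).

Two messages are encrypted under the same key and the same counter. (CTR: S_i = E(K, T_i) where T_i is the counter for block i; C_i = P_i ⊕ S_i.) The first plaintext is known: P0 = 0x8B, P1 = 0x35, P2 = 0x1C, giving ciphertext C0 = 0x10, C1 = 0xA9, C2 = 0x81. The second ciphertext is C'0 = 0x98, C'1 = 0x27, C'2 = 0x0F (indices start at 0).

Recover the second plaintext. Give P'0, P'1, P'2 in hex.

In CTR with a reused counter, both messages share the same keystream S_i, so C_i ⊕ C'_i = P_i ⊕ P'_i and thus P'_i = P_i ⊕ C_i ⊕ C'_i.
P'0: 0x8B ⊕ 0x10 ⊕ 0x98 = 0x03.
P'1: 0x35 ⊕ 0xA9 ⊕ 0x27 = 0xBB.
P'2: 0x1C ⊕ 0x81 ⊕ 0x0F = 0x92.

P'0 = 0x03, P'1 = 0xBB, P'2 = 0x92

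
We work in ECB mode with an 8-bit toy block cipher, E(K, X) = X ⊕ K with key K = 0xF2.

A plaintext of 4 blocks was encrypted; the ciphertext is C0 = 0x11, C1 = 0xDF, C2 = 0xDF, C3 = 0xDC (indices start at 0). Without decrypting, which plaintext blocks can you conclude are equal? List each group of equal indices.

P1 = P2

ECB encrypts each block independently with the same key, so equal ciphertext blocks imply equal plaintext blocks.
C1 = C2 = 0xDF, so P1 = P2.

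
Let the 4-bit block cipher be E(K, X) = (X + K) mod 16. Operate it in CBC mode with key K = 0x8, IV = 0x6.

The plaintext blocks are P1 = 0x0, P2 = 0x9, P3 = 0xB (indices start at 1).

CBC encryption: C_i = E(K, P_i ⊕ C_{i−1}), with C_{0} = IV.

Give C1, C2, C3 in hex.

C1: P1 ⊕ 0x6 = 0x6; E(K, 0x6) = 0xE.
C2: P2 ⊕ 0xE = 0x7; E(K, 0x7) = 0xF.
C3: P3 ⊕ 0xF = 0x4; E(K, 0x4) = 0xC.

C1 = 0xE, C2 = 0xF, C3 = 0xC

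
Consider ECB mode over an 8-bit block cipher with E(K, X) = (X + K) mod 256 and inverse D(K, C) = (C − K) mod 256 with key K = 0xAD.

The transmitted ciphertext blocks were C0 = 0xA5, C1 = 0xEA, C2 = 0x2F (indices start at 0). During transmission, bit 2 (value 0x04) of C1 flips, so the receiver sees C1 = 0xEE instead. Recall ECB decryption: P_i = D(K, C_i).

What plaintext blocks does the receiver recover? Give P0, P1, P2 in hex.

Only C1 changed, to 0xEE. In ECB, a change in C_i affects only P_i. Decrypting the received ciphertext:
P0: D(K, 0xA5) = 0xF8.
P1: D(K, 0xEE) = 0x41.
P2: D(K, 0x2F) = 0x82.
Blocks that differ from the original plaintext: P1.

P0 = 0xF8, P1 = 0x41, P2 = 0x82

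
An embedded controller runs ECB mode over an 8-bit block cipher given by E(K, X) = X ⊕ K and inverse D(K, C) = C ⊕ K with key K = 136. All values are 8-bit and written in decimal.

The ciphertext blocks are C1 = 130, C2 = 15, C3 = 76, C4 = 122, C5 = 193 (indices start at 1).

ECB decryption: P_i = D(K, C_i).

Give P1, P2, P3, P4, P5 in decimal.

P1 = 10, P2 = 135, P3 = 196, P4 = 242, P5 = 73

P1: D(K, 130) = 10.
P2: D(K, 15) = 135.
P3: D(K, 76) = 196.
P4: D(K, 122) = 242.
P5: D(K, 193) = 73.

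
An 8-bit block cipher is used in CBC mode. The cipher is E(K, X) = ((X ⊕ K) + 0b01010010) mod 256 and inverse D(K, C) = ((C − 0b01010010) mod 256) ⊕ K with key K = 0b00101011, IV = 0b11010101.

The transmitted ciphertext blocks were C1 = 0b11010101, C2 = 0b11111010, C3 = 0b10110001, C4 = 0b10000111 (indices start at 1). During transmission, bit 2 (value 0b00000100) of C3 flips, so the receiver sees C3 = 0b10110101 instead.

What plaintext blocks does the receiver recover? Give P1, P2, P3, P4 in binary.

P1 = 0b01111101, P2 = 0b01010110, P3 = 0b10110010, P4 = 0b10101011

CBC decryption: P_i = D(K, C_i) ⊕ C_{i−1}, with C_{0} = IV.
Only C3 changed, to 0b10110101. In CBC, a change in C_i garbles P_i and flips the same bit in P_{i+1}. Decrypting the received ciphertext:
P1: D(K, 0b11010101) = 0b10101000; 0b10101000 ⊕ 0b11010101 = 0b01111101.
P2: D(K, 0b11111010) = 0b10000011; 0b10000011 ⊕ 0b11010101 = 0b01010110.
P3: D(K, 0b10110101) = 0b01001000; 0b01001000 ⊕ 0b11111010 = 0b10110010.
P4: D(K, 0b10000111) = 0b00011110; 0b00011110 ⊕ 0b10110101 = 0b10101011.
Blocks that differ from the original plaintext: P3, P4.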